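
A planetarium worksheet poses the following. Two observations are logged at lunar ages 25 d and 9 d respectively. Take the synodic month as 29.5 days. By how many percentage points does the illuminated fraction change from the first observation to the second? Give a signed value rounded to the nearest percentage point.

First observation: θ = 360°·25/29.5 = 305.1°, so f = 0.213.
Second observation: θ = 109.8°, f = 0.670.
Δf = 0.670 − 0.213 = +0.457, i.e. +46 pp.

+46 percentage points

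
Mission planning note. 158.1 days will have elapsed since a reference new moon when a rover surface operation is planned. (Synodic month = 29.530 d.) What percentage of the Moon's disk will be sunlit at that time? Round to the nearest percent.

158.1 d spans 5 complete synodic months (5 × 29.530 = 147.65 d) plus 10.45 d.
Phase angle: θ = 360°·(10.45 d)/(29.530 d) = 127.4°.
With cos θ = (-0.607), the lit fraction is (1 − (-0.607))/2 ≈ 0.804, so 80%.

80%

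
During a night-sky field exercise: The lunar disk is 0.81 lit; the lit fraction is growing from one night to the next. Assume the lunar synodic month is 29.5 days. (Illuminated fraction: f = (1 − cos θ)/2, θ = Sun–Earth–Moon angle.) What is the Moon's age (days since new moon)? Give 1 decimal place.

cos θ = 1 − 2f = -0.620, giving a principal value of 128.3°.
Waxing ⇒ before full, so θ = 128.3°.
That fraction of the synodic month is 128.3/360 × 29.5 d ≈ 10.51 d.

10.5 days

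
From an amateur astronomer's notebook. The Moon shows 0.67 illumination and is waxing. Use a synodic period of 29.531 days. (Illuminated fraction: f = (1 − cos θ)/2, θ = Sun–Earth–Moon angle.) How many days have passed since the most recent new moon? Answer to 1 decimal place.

9.0 days

Invert f = (1 − cos θ)/2 to get cos θ = 1 − 2(0.67) = -0.340, hence θ₀ = arccos -0.340 = 109.9°.
The Moon is waxing (0°–180°), so θ = 109.9° directly.
At 360°/29.531 d per day, 109.9° corresponds to 9.01 days.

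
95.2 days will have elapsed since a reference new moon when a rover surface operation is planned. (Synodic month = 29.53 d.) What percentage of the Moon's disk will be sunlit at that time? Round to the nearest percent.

42%

95.2 d spans 3 complete synodic months (3 × 29.53 = 88.59 d) plus 6.61 d.
Elongation θ = 360° × 6.61/29.53 ≈ 80.6°.
With cos θ = 0.164, the lit fraction is (1 − 0.164)/2 ≈ 0.418, so 42%.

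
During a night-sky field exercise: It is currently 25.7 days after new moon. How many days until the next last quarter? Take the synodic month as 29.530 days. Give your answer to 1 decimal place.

26.0 days

Last quarter occurs at elongation 270°, i.e. at age 29.530 × 270/360 = 22.148 d.
This lunation's last quarter (22.148 d) has passed, so add one period: 51.678 − 25.7 = 25.978 days.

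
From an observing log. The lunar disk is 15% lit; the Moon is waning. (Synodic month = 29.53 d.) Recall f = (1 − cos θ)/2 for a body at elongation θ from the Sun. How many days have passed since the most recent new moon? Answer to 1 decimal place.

25.8 days

Invert f = (1 − cos θ)/2 to get cos θ = 1 − 2(0.15) = 0.700, hence θ₀ = arccos 0.700 = 45.6°.
Waning ⇒ past full, so θ = 360° − 45.6° = 314.4°.
At 360°/29.53 d per day, 314.4° corresponds to 25.79 days.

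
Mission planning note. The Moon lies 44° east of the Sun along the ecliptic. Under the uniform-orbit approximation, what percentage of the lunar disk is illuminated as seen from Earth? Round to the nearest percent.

cos 44° = 0.719, so f = (1 − 0.719)/2 = 0.140, i.e. 14%.

14%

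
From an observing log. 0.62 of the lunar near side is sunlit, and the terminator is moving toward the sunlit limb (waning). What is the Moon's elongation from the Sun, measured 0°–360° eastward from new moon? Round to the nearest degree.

cos θ = 1 − 2f = -0.240, giving a principal value of 103.9°.
Since the Moon is past full (waning), take the reflex angle: θ = 360° − 103.9° = 256.1°.

256°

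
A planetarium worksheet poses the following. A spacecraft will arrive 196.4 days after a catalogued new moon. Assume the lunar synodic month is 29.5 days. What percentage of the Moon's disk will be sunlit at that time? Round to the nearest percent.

196.4/29.5 = 6.658 lunations, so 6 complete cycles and 19.40 d into the next.
Elongation θ = 360° × 19.40/29.5 ≈ 236.7°.
cos 236.7° = (-0.548), so f = (1 − (-0.548))/2 = 0.774, so 77%.

77%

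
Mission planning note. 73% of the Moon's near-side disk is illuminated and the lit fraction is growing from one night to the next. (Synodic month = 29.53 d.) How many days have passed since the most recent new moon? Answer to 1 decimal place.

9.6 days

From f = (1 − cos θ)/2: cos θ = 1 − 2×0.73 = -0.460; arccos → 117.4°.
Waxing ⇒ before full, so θ = 117.4°.
Age = 29.53 × 117.4°/360° ≈ 9.63 days.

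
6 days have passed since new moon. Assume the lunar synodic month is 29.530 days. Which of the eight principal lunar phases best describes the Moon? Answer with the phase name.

At 6/29.530 of the cycle, θ ≈ 73° — the first quarter range.

first quarter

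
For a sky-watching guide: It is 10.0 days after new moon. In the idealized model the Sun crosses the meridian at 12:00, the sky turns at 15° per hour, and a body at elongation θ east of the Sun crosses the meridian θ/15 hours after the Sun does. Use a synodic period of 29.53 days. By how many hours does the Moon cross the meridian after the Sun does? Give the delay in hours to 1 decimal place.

8.1 h

The Moon has covered 10.0/29.53 of its cycle, so θ ≈ 360° × 10.0/29.53 = 121.9°.
Delay after the Sun = 121.9° / (15°/h) ≈ 8.13 h.
So the Moon crosses the meridian 8.13 h after the Sun.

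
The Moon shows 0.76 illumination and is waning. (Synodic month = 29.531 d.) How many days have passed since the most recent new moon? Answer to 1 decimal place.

19.6 days

From f = (1 − cos θ)/2: cos θ = 1 − 2×0.76 = -0.520; arccos → 121.3°.
A waning Moon lies in 180°–360°, so θ = 360° − 121.3° = 238.7°.
Age = 29.531 × 238.7°/360° ≈ 19.58 days.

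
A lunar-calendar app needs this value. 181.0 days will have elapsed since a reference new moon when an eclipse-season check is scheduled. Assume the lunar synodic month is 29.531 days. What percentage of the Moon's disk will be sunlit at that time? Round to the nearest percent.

181.0 d spans 6 complete synodic months (6 × 29.531 = 177.19 d) plus 3.81 d.
Phase angle: θ = 360°·(3.81 d)/(29.531 d) = 46.5°.
With cos θ = 0.688, the lit fraction is (1 − 0.688)/2 ≈ 0.156, so 16%.

16%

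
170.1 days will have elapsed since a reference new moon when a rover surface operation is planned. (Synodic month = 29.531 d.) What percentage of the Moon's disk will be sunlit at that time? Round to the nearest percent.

47%

170.1/29.531 = 5.760 lunations, so 5 complete cycles and 22.44 d into the next.
Phase angle: θ = 360°·(22.44 d)/(29.531 d) = 273.6°.
Illuminated fraction = (1 − cos 273.6°)/2 = (1 − 0.063)/2 ≈ 0.468, so 47%.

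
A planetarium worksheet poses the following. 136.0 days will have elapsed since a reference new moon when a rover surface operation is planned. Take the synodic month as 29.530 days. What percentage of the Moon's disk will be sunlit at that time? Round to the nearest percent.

89%

136.0 d spans 4 complete synodic months (4 × 29.530 = 118.12 d) plus 17.88 d.
Elongation θ = 360° × 17.88/29.530 ≈ 218.0°.
With cos θ = (-0.788), the lit fraction is (1 − (-0.788))/2 ≈ 0.894, so 89%.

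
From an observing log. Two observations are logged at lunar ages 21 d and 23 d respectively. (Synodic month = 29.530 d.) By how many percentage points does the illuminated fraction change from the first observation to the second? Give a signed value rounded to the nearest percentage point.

-21 percentage points

θ₁ = 360° × 21/29.530 = 256.0°, f₁ = (1 − cos θ₁)/2 = 0.621.
θ₂ = 360° × 23/29.530 = 280.4°, f₂ = (1 − cos θ₂)/2 = 0.410.
Change = f₂ − f₁ = -0.211 → -21 percentage points.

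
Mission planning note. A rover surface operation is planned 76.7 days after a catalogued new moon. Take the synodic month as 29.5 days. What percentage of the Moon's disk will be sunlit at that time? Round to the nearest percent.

Reduce mod P: 76.7 − 2×29.5 = 17.70 d into the current lunation.
The Moon has covered 17.70/29.5 of its cycle, so θ ≈ 360° × 17.70/29.5 = 216.0°.
Illuminated fraction = (1 − cos 216.0°)/2 = (1 − (-0.809))/2 ≈ 0.905, so 90%.

90%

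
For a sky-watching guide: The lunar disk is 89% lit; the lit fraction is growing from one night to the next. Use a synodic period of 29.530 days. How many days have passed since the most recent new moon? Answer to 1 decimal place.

Invert f = (1 − cos θ)/2 to get cos θ = 1 − 2(0.89) = -0.780, hence θ₀ = arccos -0.780 = 141.3°.
Before full moon the principal value applies: θ = 141.3°.
At 360°/29.530 d per day, 141.3° corresponds to 11.59 days.

11.6 days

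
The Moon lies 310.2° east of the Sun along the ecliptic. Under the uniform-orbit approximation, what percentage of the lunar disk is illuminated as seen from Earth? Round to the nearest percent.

Half-versine of 310.2°: (1 − 0.645)/2 = 0.177, i.e. 18%.

18%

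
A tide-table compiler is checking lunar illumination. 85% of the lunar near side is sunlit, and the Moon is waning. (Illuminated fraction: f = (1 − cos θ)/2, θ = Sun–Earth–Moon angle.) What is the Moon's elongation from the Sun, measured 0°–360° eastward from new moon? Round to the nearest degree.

226°

From f = (1 − cos θ)/2: cos θ = 1 − 2×0.85 = -0.700; arccos → 134.4°.
A waning Moon lies in 180°–360°, so θ = 360° − 134.4° = 225.6°.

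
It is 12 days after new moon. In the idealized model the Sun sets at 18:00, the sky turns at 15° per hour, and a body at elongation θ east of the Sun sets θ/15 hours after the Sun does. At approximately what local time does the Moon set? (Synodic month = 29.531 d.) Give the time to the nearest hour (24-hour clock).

04:00

Elongation θ = 360° × 12/29.531 ≈ 146.3°.
At 15° of sky rotation per hour, 146.3° corresponds to a 9.75 h lag.
18:00 + 9.75 h ≈ 03:45 → 04:00 to the nearest hour.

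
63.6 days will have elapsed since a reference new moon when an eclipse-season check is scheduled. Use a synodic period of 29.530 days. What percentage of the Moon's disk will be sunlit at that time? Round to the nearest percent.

63.6 d spans 2 complete synodic months (2 × 29.530 = 59.06 d) plus 4.54 d.
The Moon has covered 4.54/29.530 of its cycle, so θ ≈ 360° × 4.54/29.530 = 55.3°.
cos 55.3° = 0.569, so f = (1 − 0.569)/2 = 0.216, so 22%.

22%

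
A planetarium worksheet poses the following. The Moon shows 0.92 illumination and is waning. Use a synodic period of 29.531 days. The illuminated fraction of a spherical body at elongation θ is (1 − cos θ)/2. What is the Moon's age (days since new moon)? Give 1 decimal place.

cos θ = 1 − 2f = -0.840, giving a principal value of 147.1°.
Since the Moon is past full (waning), take the reflex angle: θ = 360° − 147.1° = 212.9°.
Age = 29.531 × 212.9°/360° ≈ 17.46 days.

17.5 days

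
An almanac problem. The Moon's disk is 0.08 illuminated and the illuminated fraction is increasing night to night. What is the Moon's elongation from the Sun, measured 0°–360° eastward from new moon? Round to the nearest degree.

Invert f = (1 − cos θ)/2 to get cos θ = 1 − 2(0.08) = 0.840, hence θ₀ = arccos 0.840 = 32.9°.
Waxing ⇒ before full, so θ = 32.9°.

33°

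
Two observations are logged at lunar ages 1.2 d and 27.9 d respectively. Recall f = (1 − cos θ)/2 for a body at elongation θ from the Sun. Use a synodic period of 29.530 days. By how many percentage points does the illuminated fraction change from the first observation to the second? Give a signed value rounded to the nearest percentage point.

θ₁ = 360° × 1.2/29.530 = 14.6°, f₁ = (1 − cos θ₁)/2 = 0.016.
θ₂ = 360° × 27.9/29.530 = 340.1°, f₂ = (1 − cos θ₂)/2 = 0.030.
Change = f₂ − f₁ = +0.014 → +1 percentage points.

+1 percentage points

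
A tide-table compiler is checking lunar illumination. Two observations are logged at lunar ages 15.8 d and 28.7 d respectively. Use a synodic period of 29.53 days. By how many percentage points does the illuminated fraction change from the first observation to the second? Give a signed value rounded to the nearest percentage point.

-98 percentage points

First observation: θ = 360°·15.8/29.53 = 192.6°, so f = 0.988.
Second observation: θ = 349.9°, f = 0.008.
Δf = 0.008 − 0.988 = -0.980, i.e. -98 pp.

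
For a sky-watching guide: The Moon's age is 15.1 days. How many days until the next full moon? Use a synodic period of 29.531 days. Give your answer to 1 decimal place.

Full moon occurs at elongation 180°, i.e. at age 29.531 × 180/360 = 14.765 d.
Already past this cycle's full moon; the next is at 14.765 + 29.531 = 44.296 d, so 44.296 − 15.1 = 29.197 days.

29.2 days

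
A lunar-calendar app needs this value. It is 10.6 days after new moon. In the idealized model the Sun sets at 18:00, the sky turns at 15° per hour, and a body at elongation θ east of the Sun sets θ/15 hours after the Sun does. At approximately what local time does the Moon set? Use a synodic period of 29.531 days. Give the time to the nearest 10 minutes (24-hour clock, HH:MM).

02:40

Phase angle: θ = 360°·(10.6 d)/(29.531 d) = 129.2°.
The Moon trails the Sun by θ/15 = 129.2/15 ≈ 8.61 hours.
18:00 + 8.615 h ≈ 02:37 → 02:40 to the nearest ten minutes.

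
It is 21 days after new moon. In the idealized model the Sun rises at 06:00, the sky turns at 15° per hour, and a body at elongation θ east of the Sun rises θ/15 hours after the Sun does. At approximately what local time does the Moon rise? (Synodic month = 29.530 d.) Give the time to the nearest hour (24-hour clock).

23:00

The Moon has covered 21/29.530 of its cycle, so θ ≈ 360° × 21/29.530 = 256.0°.
Delay after the Sun = 256.0° / (15°/h) ≈ 17.07 h.
06:00 + 17.07 h ≈ 23:04 → 23:00 to the nearest hour.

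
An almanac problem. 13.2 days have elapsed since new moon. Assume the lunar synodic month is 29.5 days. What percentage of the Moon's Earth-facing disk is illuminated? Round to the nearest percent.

97%

Phase angle: θ = 360°·(13.2 d)/(29.5 d) = 161.1°.
With cos θ = (-0.946), the lit fraction is (1 − (-0.946))/2 ≈ 0.973, so 97%.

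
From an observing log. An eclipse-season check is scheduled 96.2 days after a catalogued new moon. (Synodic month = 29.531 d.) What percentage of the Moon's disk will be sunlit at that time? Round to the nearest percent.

96.2/29.531 = 3.258 lunations, so 3 complete cycles and 7.61 d into the next.
The Moon has covered 7.61/29.531 of its cycle, so θ ≈ 360° × 7.61/29.531 = 92.7°.
cos 92.7° = (-0.048), so f = (1 − (-0.048))/2 = 0.524, so 52%.

52%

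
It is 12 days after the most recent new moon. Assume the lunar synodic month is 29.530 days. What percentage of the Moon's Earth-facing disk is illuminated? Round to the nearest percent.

Phase angle: θ = 360°·(12 d)/(29.530 d) = 146.3°.
With cos θ = (-0.832), the lit fraction is (1 − (-0.832))/2 ≈ 0.916, so 92%.

92%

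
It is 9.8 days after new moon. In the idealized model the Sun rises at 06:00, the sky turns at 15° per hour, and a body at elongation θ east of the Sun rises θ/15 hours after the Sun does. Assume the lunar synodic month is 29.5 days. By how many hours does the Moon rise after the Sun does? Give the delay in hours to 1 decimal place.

Elongation θ = 360° × 9.8/29.5 ≈ 119.6°.
Delay after the Sun = 119.6° / (15°/h) ≈ 7.97 h.
So the Moon rises 7.97 h after the Sun.

8.0 h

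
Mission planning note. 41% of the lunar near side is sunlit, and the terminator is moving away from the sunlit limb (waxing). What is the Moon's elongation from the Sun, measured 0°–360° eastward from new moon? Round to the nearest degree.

80°

cos θ = 1 − 2f = 0.180, giving a principal value of 79.6°.
The Moon is waxing (0°–180°), so θ = 79.6° directly.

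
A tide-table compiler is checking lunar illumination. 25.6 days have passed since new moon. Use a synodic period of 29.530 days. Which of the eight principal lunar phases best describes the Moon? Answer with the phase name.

At 25.6/29.530 of the cycle, θ ≈ 312° — the waning crescent range.

waning crescent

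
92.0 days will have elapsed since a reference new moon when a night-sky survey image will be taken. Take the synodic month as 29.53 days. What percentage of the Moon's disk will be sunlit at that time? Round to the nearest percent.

13%

92.0 d spans 3 complete synodic months (3 × 29.53 = 88.59 d) plus 3.41 d.
Phase angle: θ = 360°·(3.41 d)/(29.53 d) = 41.6°.
Illuminated fraction = (1 − cos 41.6°)/2 = (1 − 0.748)/2 ≈ 0.126, so 13%.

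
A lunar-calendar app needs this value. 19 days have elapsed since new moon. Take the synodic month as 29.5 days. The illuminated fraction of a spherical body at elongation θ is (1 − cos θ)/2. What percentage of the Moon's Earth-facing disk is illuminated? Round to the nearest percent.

81%

Elongation θ = 360° × 19/29.5 ≈ 231.9°.
Illuminated fraction = (1 − cos 231.9°)/2 = (1 − (-0.618))/2 ≈ 0.809, so 81%.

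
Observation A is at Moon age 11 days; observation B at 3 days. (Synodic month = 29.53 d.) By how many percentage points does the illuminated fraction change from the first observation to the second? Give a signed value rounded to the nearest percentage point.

-75 percentage points

First observation: θ = 360°·11/29.53 = 134.1°, so f = 0.848.
Second observation: θ = 36.6°, f = 0.098.
Δf = 0.098 − 0.848 = -0.750, i.e. -75 pp.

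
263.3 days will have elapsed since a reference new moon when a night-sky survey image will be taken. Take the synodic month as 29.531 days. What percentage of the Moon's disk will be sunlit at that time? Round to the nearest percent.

263.3/29.531 = 8.916 lunations, so 8 complete cycles and 27.05 d into the next.
Elongation θ = 360° × 27.05/29.531 ≈ 329.8°.
With cos θ = 0.864, the lit fraction is (1 − 0.864)/2 ≈ 0.068, so 7%.

7%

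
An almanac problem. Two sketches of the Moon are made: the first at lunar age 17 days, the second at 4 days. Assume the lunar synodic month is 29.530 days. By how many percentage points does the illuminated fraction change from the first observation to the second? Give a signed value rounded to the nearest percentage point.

θ₁ = 360° × 17/29.530 = 207.2°, f₁ = (1 − cos θ₁)/2 = 0.945.
θ₂ = 360° × 4/29.530 = 48.8°, f₂ = (1 − cos θ₂)/2 = 0.170.
Change = f₂ − f₁ = -0.774 → -77 percentage points.

-77 percentage points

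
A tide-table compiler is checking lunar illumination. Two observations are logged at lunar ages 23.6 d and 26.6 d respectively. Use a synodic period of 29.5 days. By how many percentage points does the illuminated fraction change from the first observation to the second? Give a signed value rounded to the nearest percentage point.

θ₁ = 360° × 23.6/29.5 = 288.0°, f₁ = (1 − cos θ₁)/2 = 0.345.
θ₂ = 360° × 26.6/29.5 = 324.6°, f₂ = (1 − cos θ₂)/2 = 0.092.
Change = f₂ − f₁ = -0.253 → -25 percentage points.

-25 percentage points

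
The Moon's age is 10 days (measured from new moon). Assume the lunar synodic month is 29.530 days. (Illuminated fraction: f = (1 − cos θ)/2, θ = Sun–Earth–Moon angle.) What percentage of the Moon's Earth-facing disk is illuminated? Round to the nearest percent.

The Moon has covered 10/29.530 of its cycle, so θ ≈ 360° × 10/29.530 = 121.9°.
With cos θ = (-0.529), the lit fraction is (1 − (-0.529))/2 ≈ 0.764, so 76%.

76%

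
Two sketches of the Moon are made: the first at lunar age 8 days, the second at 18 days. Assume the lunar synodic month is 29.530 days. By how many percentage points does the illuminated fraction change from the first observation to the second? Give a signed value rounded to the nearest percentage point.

+32 percentage points

θ₁ = 360° × 8/29.530 = 97.5°, f₁ = (1 − cos θ₁)/2 = 0.566.
θ₂ = 360° × 18/29.530 = 219.4°, f₂ = (1 − cos θ₂)/2 = 0.886.
Change = f₂ − f₁ = +0.321 → +32 percentage points.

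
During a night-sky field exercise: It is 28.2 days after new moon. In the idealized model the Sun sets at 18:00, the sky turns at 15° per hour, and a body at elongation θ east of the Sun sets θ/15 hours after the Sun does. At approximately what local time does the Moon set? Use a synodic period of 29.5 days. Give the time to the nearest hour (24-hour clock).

Phase angle: θ = 360°·(28.2 d)/(29.5 d) = 344.1°.
Delay after the Sun = 344.1° / (15°/h) ≈ 22.94 h.
18:00 + 22.94 h ≈ 16:57 → 17:00 to the nearest hour.

17:00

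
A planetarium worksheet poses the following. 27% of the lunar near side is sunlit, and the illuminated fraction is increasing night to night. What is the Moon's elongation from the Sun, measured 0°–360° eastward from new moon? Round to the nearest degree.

From f = (1 − cos θ)/2: cos θ = 1 − 2×0.27 = 0.460; arccos → 62.6°.
The Moon is waxing (0°–180°), so θ = 62.6° directly.

63°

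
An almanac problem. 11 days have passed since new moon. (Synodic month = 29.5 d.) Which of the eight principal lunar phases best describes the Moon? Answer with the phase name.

At 11/29.5 of the cycle, θ ≈ 134° — the waxing gibbous range.

waxing gibbous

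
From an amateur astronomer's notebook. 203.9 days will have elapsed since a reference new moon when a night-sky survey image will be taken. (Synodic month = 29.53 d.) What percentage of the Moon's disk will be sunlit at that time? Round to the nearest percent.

9%

Reduce mod P: 203.9 − 6×29.53 = 26.72 d into the current lunation.
The Moon has covered 26.72/29.53 of its cycle, so θ ≈ 360° × 26.72/29.53 = 325.7°.
Illuminated fraction = (1 − cos 325.7°)/2 = (1 − 0.827)/2 ≈ 0.087, so 9%.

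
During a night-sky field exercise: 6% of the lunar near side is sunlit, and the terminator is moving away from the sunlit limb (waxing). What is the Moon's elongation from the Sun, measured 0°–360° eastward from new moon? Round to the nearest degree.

Invert f = (1 − cos θ)/2 to get cos θ = 1 − 2(0.06) = 0.880, hence θ₀ = arccos 0.880 = 28.4°.
Waxing ⇒ before full, so θ = 28.4°.

28°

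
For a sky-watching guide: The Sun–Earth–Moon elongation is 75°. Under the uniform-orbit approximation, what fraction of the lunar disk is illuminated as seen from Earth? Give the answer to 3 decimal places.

f = (1 − cos 75°)/2 = (1 − 0.259)/2 ≈ 0.371.

0.371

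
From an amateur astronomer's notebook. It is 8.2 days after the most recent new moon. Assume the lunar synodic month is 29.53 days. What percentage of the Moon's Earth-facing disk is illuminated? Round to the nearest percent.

Phase angle: θ = 360°·(8.2 d)/(29.53 d) = 100.0°.
With cos θ = (-0.173), the lit fraction is (1 − (-0.173))/2 ≈ 0.587, so 59%.

59%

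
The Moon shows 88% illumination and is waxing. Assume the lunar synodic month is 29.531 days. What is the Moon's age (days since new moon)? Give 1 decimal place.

Invert f = (1 − cos θ)/2 to get cos θ = 1 − 2(0.88) = -0.760, hence θ₀ = arccos -0.760 = 139.5°.
The Moon is waxing (0°–180°), so θ = 139.5° directly.
At 360°/29.531 d per day, 139.5° corresponds to 11.44 days.

11.4 days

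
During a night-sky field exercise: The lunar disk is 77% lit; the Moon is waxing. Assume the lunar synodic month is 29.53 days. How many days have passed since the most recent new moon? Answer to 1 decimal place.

cos θ = 1 − 2f = -0.540, giving a principal value of 122.7°.
The Moon is waxing (0°–180°), so θ = 122.7° directly.
That fraction of the synodic month is 122.7/360 × 29.53 d ≈ 10.06 d.

10.1 days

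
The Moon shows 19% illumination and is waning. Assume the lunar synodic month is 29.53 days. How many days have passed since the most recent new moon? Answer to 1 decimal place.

25.3 days

cos θ = 1 − 2f = 0.620, giving a principal value of 51.7°.
Waning ⇒ past full, so θ = 360° − 51.7° = 308.3°.
At 360°/29.53 d per day, 308.3° corresponds to 25.29 days.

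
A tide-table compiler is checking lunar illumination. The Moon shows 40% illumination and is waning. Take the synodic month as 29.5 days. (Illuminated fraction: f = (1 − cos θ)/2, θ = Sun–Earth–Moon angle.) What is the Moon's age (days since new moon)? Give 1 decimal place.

From f = (1 − cos θ)/2: cos θ = 1 − 2×0.40 = 0.200; arccos → 78.5°.
Waning ⇒ past full, so θ = 360° − 78.5° = 281.5°.
At 360°/29.5 d per day, 281.5° corresponds to 23.07 days.

23.1 days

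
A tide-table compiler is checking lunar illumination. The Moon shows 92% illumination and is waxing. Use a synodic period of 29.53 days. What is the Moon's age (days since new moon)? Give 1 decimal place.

From f = (1 − cos θ)/2: cos θ = 1 − 2×0.92 = -0.840; arccos → 147.1°.
Before full moon the principal value applies: θ = 147.1°.
Age = 29.53 × 147.1°/360° ≈ 12.07 days.

12.1 days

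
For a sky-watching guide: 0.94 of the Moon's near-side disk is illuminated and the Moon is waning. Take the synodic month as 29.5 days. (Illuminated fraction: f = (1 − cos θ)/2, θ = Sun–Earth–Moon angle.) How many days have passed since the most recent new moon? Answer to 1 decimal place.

17.1 days

From f = (1 − cos θ)/2: cos θ = 1 − 2×0.94 = -0.880; arccos → 151.6°.
A waning Moon lies in 180°–360°, so θ = 360° − 151.6° = 208.4°.
Age = 29.5 × 208.4°/360° ≈ 17.07 days.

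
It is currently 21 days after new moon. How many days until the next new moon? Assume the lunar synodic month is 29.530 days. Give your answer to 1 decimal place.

One full lunation from the last new moon is 29.530 d; remaining = 29.530 − 21 = 8.530 d.

8.5 days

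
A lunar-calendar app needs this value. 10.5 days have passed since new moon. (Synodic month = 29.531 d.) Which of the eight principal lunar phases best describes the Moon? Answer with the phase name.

θ ≈ 360° × 10.5/29.531 = 128°, which falls in the waxing gibbous sector.

waxing gibbous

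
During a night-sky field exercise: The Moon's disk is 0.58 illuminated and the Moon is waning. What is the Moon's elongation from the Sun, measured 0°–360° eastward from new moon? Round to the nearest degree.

From f = (1 − cos θ)/2: cos θ = 1 − 2×0.58 = -0.160; arccos → 99.2°.
A waning Moon lies in 180°–360°, so θ = 360° − 99.2° = 260.8°.

261°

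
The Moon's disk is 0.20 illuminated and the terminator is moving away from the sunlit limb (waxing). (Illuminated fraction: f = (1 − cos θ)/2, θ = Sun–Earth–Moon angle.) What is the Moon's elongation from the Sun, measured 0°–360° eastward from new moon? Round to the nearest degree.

53°

Invert f = (1 − cos θ)/2 to get cos θ = 1 − 2(0.20) = 0.600, hence θ₀ = arccos 0.600 = 53.1°.
The Moon is waxing (0°–180°), so θ = 53.1° directly.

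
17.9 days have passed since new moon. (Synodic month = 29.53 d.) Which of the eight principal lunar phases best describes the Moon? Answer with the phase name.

waning gibbous

θ ≈ 360° × 17.9/29.53 = 218°, which falls in the waning gibbous sector.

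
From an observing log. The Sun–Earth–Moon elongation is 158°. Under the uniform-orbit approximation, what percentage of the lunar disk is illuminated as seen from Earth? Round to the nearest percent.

96%

cos 158° = (-0.927), so f = (1 − (-0.927))/2 = 0.964, i.e. 96%.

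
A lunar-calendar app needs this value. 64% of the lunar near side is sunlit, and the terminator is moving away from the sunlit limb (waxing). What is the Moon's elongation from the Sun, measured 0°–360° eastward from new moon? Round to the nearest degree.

106°

cos θ = 1 − 2f = -0.280, giving a principal value of 106.3°.
Waxing ⇒ before full, so θ = 106.3°.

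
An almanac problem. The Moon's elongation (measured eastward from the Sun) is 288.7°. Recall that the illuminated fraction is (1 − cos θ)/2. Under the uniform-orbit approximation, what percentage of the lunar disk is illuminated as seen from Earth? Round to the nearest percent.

34%

Half-versine of 288.7°: (1 − 0.321)/2 = 0.340, i.e. 34%.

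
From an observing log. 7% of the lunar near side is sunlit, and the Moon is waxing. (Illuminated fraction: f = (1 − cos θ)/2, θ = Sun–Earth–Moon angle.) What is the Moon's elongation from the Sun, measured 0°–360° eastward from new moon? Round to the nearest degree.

cos θ = 1 − 2f = 0.860, giving a principal value of 30.7°.
Waxing ⇒ before full, so θ = 30.7°.

31°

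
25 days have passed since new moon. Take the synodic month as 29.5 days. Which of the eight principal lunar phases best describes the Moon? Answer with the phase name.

waning crescent

At 25/29.5 of the cycle, θ ≈ 305° — the waning crescent range.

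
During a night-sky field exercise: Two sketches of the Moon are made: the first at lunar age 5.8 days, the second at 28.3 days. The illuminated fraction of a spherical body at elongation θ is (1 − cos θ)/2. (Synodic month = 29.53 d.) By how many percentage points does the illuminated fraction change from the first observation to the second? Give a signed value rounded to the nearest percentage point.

θ₁ = 360° × 5.8/29.53 = 70.7°, f₁ = (1 − cos θ₁)/2 = 0.335.
θ₂ = 360° × 28.3/29.53 = 345.0°, f₂ = (1 − cos θ₂)/2 = 0.017.
Change = f₂ − f₁ = -0.318 → -32 percentage points.

-32 percentage points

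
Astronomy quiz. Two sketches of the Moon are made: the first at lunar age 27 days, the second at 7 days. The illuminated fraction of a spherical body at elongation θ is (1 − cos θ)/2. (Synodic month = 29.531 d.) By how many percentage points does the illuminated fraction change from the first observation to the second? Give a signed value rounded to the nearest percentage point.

+39 pp

θ₁ = 360° × 27/29.531 = 329.1°, f₁ = (1 − cos θ₁)/2 = 0.071.
θ₂ = 360° × 7/29.531 = 85.3°, f₂ = (1 − cos θ₂)/2 = 0.459.
Change = f₂ − f₁ = +0.389 → +39 percentage points.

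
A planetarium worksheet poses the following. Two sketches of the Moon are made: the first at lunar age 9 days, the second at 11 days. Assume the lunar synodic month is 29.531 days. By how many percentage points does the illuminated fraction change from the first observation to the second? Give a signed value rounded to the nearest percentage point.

+18 pp

First observation: θ = 360°·9/29.531 = 109.7°, so f = 0.669.
Second observation: θ = 134.1°, f = 0.848.
Δf = 0.848 − 0.669 = +0.179, i.e. +18 pp.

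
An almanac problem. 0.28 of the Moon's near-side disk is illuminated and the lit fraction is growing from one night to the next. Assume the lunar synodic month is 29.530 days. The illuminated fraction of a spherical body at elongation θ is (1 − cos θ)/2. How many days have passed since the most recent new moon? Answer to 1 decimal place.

Invert f = (1 − cos θ)/2 to get cos θ = 1 − 2(0.28) = 0.440, hence θ₀ = arccos 0.440 = 63.9°.
Before full moon the principal value applies: θ = 63.9°.
At 360°/29.530 d per day, 63.9° corresponds to 5.24 days.

5.2 days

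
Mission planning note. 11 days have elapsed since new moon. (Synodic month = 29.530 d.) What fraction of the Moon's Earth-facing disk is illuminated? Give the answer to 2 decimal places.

Elongation θ = 360° × 11/29.530 ≈ 134.1°.
Illuminated fraction = (1 − cos 134.1°)/2 = (1 − (-0.696))/2 ≈ 0.848.

0.85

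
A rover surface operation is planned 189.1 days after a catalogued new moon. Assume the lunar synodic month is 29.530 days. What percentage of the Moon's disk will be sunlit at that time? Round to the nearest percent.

189.1/29.530 = 6.404 lunations, so 6 complete cycles and 11.92 d into the next.
Elongation θ = 360° × 11.92/29.530 ≈ 145.3°.
Illuminated fraction = (1 − cos 145.3°)/2 = (1 − (-0.822))/2 ≈ 0.911, so 91%.

91%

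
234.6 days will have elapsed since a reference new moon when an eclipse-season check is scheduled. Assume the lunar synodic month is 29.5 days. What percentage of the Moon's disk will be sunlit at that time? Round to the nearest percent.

Reduce mod P: 234.6 − 7×29.5 = 28.10 d into the current lunation.
Elongation θ = 360° × 28.10/29.5 ≈ 342.9°.
cos 342.9° = 0.956, so f = (1 − 0.956)/2 = 0.022, so 2%.

2%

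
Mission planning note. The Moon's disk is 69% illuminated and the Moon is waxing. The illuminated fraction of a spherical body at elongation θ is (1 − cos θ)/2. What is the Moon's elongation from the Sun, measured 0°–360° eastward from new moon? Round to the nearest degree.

112°

From f = (1 − cos θ)/2: cos θ = 1 − 2×0.69 = -0.380; arccos → 112.3°.
Before full moon the principal value applies: θ = 112.3°.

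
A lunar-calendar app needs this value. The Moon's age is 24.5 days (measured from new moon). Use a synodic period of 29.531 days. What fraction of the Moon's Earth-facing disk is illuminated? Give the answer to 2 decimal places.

0.26

Elongation θ = 360° × 24.5/29.531 ≈ 298.7°.
Illuminated fraction = (1 − cos 298.7°)/2 = (1 − 0.480)/2 ≈ 0.260.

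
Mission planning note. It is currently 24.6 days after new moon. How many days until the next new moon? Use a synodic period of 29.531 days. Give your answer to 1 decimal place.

4.9 days

The next new moon completes the synodic month: 29.531 − 24.6 = 4.931 days.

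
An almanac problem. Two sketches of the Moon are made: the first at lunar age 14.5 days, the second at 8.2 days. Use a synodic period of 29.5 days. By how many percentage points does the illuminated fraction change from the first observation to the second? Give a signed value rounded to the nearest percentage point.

θ₁ = 360° × 14.5/29.5 = 176.9°, f₁ = (1 − cos θ₁)/2 = 0.999.
θ₂ = 360° × 8.2/29.5 = 100.1°, f₂ = (1 − cos θ₂)/2 = 0.587.
Change = f₂ − f₁ = -0.412 → -41 percentage points.

-41 percentage points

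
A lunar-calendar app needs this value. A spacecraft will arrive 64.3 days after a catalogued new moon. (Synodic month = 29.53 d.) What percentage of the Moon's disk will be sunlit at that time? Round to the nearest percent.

Reduce mod P: 64.3 − 2×29.53 = 5.24 d into the current lunation.
The Moon has covered 5.24/29.53 of its cycle, so θ ≈ 360° × 5.24/29.53 = 63.9°.
cos 63.9° = 0.440, so f = (1 − 0.440)/2 = 0.280, so 28%.

28%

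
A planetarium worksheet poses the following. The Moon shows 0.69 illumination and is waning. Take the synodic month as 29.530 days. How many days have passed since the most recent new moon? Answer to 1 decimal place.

From f = (1 − cos θ)/2: cos θ = 1 − 2×0.69 = -0.380; arccos → 112.3°.
Since the Moon is past full (waning), take the reflex angle: θ = 360° − 112.3° = 247.7°.
That fraction of the synodic month is 247.7/360 × 29.530 d ≈ 20.32 d.

20.3 days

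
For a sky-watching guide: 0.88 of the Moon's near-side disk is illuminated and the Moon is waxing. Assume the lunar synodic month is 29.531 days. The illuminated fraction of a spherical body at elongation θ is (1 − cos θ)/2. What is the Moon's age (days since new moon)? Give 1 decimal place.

Invert f = (1 − cos θ)/2 to get cos θ = 1 − 2(0.88) = -0.760, hence θ₀ = arccos -0.760 = 139.5°.
Before full moon the principal value applies: θ = 139.5°.
At 360°/29.531 d per day, 139.5° corresponds to 11.44 days.

11.4 days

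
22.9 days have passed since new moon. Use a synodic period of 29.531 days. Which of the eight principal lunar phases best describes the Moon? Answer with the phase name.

last quarter

At 22.9/29.531 of the cycle, θ ≈ 279° — the last quarter range.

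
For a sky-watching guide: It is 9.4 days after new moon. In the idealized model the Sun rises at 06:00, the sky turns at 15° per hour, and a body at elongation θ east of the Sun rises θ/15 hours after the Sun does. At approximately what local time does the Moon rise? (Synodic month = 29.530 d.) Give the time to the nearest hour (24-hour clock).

14:00

The Moon has covered 9.4/29.530 of its cycle, so θ ≈ 360° × 9.4/29.530 = 114.6°.
The Moon trails the Sun by θ/15 = 114.6/15 ≈ 7.64 hours.
06:00 + 7.64 h ≈ 13:38 → 14:00 to the nearest hour.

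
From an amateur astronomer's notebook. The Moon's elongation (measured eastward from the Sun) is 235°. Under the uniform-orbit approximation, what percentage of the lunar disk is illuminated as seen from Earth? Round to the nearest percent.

Half-versine of 235°: (1 − (-0.574))/2 = 0.787, i.e. 79%.

79%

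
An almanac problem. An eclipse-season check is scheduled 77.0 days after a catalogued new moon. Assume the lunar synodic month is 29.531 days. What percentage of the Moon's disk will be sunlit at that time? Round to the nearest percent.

89%

77.0/29.531 = 2.607 lunations, so 2 complete cycles and 17.94 d into the next.
Elongation θ = 360° × 17.94/29.531 ≈ 218.7°.
Illuminated fraction = (1 − cos 218.7°)/2 = (1 − (-0.781))/2 ≈ 0.890, so 89%.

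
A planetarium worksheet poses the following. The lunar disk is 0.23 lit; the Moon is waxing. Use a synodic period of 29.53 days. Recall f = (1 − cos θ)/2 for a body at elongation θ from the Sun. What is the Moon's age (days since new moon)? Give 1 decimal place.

From f = (1 − cos θ)/2: cos θ = 1 − 2×0.23 = 0.540; arccos → 57.3°.
The Moon is waxing (0°–180°), so θ = 57.3° directly.
That fraction of the synodic month is 57.3/360 × 29.53 d ≈ 4.70 d.

4.7 days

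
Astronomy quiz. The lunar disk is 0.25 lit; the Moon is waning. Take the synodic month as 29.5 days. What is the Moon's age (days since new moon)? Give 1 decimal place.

24.6 days

cos θ = 1 − 2f = 0.500, giving a principal value of 60.0°.
Waning ⇒ past full, so θ = 360° − 60.0° = 300.0°.
That fraction of the synodic month is 300.0/360 × 29.5 d ≈ 24.58 d.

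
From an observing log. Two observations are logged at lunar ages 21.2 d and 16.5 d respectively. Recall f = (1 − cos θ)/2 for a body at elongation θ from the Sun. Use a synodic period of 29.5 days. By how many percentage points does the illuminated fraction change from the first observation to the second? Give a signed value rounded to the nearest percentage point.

+37 pp

First observation: θ = 360°·21.2/29.5 = 258.7°, so f = 0.598.
Second observation: θ = 201.4°, f = 0.966.
Δf = 0.966 − 0.598 = +0.368, i.e. +37 pp.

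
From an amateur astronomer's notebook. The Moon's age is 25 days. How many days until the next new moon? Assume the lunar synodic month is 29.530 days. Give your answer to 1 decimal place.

4.5 days

One full lunation from the last new moon is 29.530 d; remaining = 29.530 − 25 = 4.530 d.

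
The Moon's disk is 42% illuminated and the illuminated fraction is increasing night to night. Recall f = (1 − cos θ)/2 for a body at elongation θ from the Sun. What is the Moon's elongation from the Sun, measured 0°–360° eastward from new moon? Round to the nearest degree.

Invert f = (1 − cos θ)/2 to get cos θ = 1 − 2(0.42) = 0.160, hence θ₀ = arccos 0.160 = 80.8°.
Before full moon the principal value applies: θ = 80.8°.

81°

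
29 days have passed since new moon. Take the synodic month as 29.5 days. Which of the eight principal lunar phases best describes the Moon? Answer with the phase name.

new moon

θ ≈ 360° × 29/29.5 = 354°, which falls in the new moon sector.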